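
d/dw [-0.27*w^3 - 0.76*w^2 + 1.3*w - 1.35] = -0.81*w^2 - 1.52*w + 1.3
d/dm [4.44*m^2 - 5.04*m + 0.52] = 8.88*m - 5.04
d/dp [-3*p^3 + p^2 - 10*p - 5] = -9*p^2 + 2*p - 10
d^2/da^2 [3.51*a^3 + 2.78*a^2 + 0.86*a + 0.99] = 21.06*a + 5.56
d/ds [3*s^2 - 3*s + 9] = 6*s - 3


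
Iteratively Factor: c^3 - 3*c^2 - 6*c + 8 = (c - 4)*(c^2 + c - 2) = (c - 4)*(c + 2)*(c - 1)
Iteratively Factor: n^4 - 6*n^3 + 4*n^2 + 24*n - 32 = (n - 2)*(n^3 - 4*n^2 - 4*n + 16) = (n - 2)*(n + 2)*(n^2 - 6*n + 8) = (n - 4)*(n - 2)*(n + 2)*(n - 2)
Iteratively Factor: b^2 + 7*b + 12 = (b + 3)*(b + 4)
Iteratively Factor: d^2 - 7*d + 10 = (d - 5)*(d - 2)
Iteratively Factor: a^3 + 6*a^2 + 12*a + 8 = (a + 2)*(a^2 + 4*a + 4) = (a + 2)^2*(a + 2)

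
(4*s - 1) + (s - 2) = 5*s - 3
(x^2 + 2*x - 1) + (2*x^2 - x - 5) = 3*x^2 + x - 6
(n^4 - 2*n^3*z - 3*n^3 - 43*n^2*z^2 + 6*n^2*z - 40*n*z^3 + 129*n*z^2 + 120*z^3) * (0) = 0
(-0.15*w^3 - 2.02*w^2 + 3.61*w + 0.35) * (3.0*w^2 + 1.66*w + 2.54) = -0.45*w^5 - 6.309*w^4 + 7.0958*w^3 + 1.9118*w^2 + 9.7504*w + 0.889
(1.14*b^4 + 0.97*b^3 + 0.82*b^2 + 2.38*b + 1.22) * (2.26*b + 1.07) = 2.5764*b^5 + 3.412*b^4 + 2.8911*b^3 + 6.2562*b^2 + 5.3038*b + 1.3054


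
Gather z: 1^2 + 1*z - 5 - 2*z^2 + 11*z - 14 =-2*z^2 + 12*z - 18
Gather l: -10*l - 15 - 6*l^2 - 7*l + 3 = -6*l^2 - 17*l - 12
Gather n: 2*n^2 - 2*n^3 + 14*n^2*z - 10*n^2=-2*n^3 + n^2*(14*z - 8)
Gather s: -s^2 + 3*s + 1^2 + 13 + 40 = -s^2 + 3*s + 54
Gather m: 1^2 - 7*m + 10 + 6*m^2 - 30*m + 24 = 6*m^2 - 37*m + 35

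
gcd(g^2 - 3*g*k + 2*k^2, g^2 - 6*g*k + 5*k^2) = g - k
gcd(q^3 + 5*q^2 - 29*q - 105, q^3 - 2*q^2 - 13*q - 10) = q - 5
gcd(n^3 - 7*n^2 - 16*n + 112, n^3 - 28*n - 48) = n + 4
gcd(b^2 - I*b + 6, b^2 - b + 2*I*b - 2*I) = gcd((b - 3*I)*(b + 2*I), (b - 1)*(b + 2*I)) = b + 2*I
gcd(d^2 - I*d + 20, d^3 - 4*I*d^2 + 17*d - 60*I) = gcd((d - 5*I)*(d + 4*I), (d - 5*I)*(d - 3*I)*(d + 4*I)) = d^2 - I*d + 20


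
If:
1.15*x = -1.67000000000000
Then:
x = -1.45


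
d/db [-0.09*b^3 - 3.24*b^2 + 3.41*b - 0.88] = -0.27*b^2 - 6.48*b + 3.41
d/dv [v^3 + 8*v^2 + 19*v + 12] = 3*v^2 + 16*v + 19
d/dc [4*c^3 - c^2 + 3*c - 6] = 12*c^2 - 2*c + 3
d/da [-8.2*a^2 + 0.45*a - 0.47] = 0.45 - 16.4*a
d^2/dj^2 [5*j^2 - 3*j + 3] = 10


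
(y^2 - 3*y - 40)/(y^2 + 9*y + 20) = (y - 8)/(y + 4)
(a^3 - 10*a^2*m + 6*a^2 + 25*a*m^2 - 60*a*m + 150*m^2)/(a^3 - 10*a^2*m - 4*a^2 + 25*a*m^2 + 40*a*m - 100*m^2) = (a + 6)/(a - 4)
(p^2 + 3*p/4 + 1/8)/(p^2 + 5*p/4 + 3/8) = (4*p + 1)/(4*p + 3)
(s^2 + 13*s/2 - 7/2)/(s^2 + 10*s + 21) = (s - 1/2)/(s + 3)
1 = 1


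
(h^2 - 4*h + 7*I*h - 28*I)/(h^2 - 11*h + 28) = (h + 7*I)/(h - 7)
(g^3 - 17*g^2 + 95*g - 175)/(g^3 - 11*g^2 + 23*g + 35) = (g - 5)/(g + 1)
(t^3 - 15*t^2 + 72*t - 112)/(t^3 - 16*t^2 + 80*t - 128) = (t - 7)/(t - 8)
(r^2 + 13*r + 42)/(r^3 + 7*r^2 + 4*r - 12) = (r + 7)/(r^2 + r - 2)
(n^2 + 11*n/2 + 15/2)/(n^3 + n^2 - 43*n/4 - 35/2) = 2*(n + 3)/(2*n^2 - 3*n - 14)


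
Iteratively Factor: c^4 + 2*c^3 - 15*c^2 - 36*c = (c + 3)*(c^3 - c^2 - 12*c) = c*(c + 3)*(c^2 - c - 12) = c*(c - 4)*(c + 3)*(c + 3)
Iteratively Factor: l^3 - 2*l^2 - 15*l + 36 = (l + 4)*(l^2 - 6*l + 9) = (l - 3)*(l + 4)*(l - 3)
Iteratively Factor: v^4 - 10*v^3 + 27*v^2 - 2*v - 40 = (v - 4)*(v^3 - 6*v^2 + 3*v + 10) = (v - 5)*(v - 4)*(v^2 - v - 2) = (v - 5)*(v - 4)*(v - 2)*(v + 1)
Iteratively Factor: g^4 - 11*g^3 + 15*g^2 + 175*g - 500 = (g - 5)*(g^3 - 6*g^2 - 15*g + 100) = (g - 5)^2*(g^2 - g - 20) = (g - 5)^3*(g + 4)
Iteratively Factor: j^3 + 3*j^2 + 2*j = (j + 1)*(j^2 + 2*j) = (j + 1)*(j + 2)*(j)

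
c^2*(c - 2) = c^3 - 2*c^2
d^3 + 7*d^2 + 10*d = d*(d + 2)*(d + 5)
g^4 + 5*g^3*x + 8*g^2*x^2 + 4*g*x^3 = g*(g + x)*(g + 2*x)^2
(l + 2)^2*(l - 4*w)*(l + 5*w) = l^4 + l^3*w + 4*l^3 - 20*l^2*w^2 + 4*l^2*w + 4*l^2 - 80*l*w^2 + 4*l*w - 80*w^2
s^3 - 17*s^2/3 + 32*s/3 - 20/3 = (s - 2)^2*(s - 5/3)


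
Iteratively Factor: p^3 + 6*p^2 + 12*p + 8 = (p + 2)*(p^2 + 4*p + 4) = (p + 2)^2*(p + 2)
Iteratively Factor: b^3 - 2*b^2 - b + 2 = (b - 2)*(b^2 - 1) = (b - 2)*(b - 1)*(b + 1)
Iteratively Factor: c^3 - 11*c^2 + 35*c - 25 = (c - 1)*(c^2 - 10*c + 25) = (c - 5)*(c - 1)*(c - 5)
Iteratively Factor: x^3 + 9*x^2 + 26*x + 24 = (x + 4)*(x^2 + 5*x + 6) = (x + 2)*(x + 4)*(x + 3)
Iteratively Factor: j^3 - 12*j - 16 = (j + 2)*(j^2 - 2*j - 8) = (j + 2)^2*(j - 4)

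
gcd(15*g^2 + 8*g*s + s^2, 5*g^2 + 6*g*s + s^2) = 5*g + s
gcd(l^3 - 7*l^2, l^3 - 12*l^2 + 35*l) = l^2 - 7*l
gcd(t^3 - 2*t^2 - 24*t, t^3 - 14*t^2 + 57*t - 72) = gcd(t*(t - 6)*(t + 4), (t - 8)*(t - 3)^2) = 1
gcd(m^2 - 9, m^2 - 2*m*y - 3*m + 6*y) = m - 3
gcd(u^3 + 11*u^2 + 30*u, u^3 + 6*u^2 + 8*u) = u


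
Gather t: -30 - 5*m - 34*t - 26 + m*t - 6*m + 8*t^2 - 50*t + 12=-11*m + 8*t^2 + t*(m - 84) - 44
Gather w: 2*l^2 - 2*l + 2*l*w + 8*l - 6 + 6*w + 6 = 2*l^2 + 6*l + w*(2*l + 6)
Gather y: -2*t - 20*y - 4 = -2*t - 20*y - 4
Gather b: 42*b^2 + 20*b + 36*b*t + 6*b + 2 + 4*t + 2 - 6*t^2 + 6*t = 42*b^2 + b*(36*t + 26) - 6*t^2 + 10*t + 4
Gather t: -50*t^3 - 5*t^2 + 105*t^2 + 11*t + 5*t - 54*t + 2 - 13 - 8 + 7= -50*t^3 + 100*t^2 - 38*t - 12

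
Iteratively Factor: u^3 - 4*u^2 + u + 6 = (u - 3)*(u^2 - u - 2) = (u - 3)*(u + 1)*(u - 2)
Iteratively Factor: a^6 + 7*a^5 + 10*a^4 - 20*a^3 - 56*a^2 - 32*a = (a + 4)*(a^5 + 3*a^4 - 2*a^3 - 12*a^2 - 8*a) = (a + 2)*(a + 4)*(a^4 + a^3 - 4*a^2 - 4*a) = (a - 2)*(a + 2)*(a + 4)*(a^3 + 3*a^2 + 2*a) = (a - 2)*(a + 1)*(a + 2)*(a + 4)*(a^2 + 2*a) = (a - 2)*(a + 1)*(a + 2)^2*(a + 4)*(a)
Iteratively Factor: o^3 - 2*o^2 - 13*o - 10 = (o - 5)*(o^2 + 3*o + 2) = (o - 5)*(o + 1)*(o + 2)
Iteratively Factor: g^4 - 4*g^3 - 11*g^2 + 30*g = (g - 5)*(g^3 + g^2 - 6*g) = (g - 5)*(g + 3)*(g^2 - 2*g) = g*(g - 5)*(g + 3)*(g - 2)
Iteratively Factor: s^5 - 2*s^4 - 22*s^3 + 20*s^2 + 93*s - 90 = (s - 5)*(s^4 + 3*s^3 - 7*s^2 - 15*s + 18) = (s - 5)*(s - 1)*(s^3 + 4*s^2 - 3*s - 18) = (s - 5)*(s - 1)*(s + 3)*(s^2 + s - 6) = (s - 5)*(s - 2)*(s - 1)*(s + 3)*(s + 3)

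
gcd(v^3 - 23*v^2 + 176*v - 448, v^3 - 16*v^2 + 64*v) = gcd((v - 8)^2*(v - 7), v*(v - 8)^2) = v^2 - 16*v + 64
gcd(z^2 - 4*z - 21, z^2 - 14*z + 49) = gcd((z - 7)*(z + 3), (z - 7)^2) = z - 7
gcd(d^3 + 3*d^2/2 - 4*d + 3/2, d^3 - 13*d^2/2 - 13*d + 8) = d - 1/2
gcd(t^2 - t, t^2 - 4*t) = t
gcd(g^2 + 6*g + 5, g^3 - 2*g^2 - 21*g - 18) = g + 1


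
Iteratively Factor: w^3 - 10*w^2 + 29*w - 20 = (w - 1)*(w^2 - 9*w + 20) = (w - 5)*(w - 1)*(w - 4)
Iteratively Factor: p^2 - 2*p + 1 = (p - 1)*(p - 1)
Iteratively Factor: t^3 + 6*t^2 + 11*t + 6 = (t + 1)*(t^2 + 5*t + 6) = (t + 1)*(t + 3)*(t + 2)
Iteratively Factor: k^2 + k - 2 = (k + 2)*(k - 1)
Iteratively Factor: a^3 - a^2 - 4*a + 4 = (a - 2)*(a^2 + a - 2) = (a - 2)*(a + 2)*(a - 1)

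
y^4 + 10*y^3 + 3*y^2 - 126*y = y*(y - 3)*(y + 6)*(y + 7)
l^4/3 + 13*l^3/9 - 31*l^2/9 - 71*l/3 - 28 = (l/3 + 1)*(l - 4)*(l + 7/3)*(l + 3)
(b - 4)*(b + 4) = b^2 - 16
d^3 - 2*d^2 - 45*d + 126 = (d - 6)*(d - 3)*(d + 7)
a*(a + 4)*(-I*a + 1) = -I*a^3 + a^2 - 4*I*a^2 + 4*a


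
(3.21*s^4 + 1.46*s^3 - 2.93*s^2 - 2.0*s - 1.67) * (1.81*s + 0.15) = 5.8101*s^5 + 3.1241*s^4 - 5.0843*s^3 - 4.0595*s^2 - 3.3227*s - 0.2505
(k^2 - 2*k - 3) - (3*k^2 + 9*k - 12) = -2*k^2 - 11*k + 9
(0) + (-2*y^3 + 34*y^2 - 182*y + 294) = -2*y^3 + 34*y^2 - 182*y + 294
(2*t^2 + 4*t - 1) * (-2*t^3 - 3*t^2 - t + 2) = -4*t^5 - 14*t^4 - 12*t^3 + 3*t^2 + 9*t - 2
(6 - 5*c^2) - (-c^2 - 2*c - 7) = -4*c^2 + 2*c + 13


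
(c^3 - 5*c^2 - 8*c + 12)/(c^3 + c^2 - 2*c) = (c - 6)/c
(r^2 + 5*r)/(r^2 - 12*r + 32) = r*(r + 5)/(r^2 - 12*r + 32)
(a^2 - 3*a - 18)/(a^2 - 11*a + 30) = (a + 3)/(a - 5)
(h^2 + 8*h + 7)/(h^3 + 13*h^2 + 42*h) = (h + 1)/(h*(h + 6))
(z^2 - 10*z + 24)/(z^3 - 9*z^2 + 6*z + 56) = (z - 6)/(z^2 - 5*z - 14)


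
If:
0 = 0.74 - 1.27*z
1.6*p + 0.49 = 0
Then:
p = -0.31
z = 0.58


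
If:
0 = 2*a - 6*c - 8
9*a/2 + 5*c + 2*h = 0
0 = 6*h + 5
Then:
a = 50/37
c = -98/111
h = -5/6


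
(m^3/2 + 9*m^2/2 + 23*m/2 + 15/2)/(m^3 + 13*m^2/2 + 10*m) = (m^3 + 9*m^2 + 23*m + 15)/(m*(2*m^2 + 13*m + 20))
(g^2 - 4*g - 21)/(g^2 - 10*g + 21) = (g + 3)/(g - 3)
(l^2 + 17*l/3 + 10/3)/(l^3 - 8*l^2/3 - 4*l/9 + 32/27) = 9*(l + 5)/(9*l^2 - 30*l + 16)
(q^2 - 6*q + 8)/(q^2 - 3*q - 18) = (-q^2 + 6*q - 8)/(-q^2 + 3*q + 18)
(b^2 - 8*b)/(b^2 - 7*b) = (b - 8)/(b - 7)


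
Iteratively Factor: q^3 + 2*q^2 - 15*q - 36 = (q + 3)*(q^2 - q - 12) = (q - 4)*(q + 3)*(q + 3)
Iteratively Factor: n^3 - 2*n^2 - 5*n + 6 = (n - 3)*(n^2 + n - 2) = (n - 3)*(n + 2)*(n - 1)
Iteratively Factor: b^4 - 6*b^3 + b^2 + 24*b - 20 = (b - 1)*(b^3 - 5*b^2 - 4*b + 20) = (b - 5)*(b - 1)*(b^2 - 4) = (b - 5)*(b - 2)*(b - 1)*(b + 2)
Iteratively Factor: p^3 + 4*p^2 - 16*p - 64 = (p + 4)*(p^2 - 16) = (p + 4)^2*(p - 4)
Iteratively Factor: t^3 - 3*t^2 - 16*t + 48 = (t - 3)*(t^2 - 16) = (t - 3)*(t + 4)*(t - 4)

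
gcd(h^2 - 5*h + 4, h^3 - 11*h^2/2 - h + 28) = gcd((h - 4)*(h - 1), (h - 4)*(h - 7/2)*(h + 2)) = h - 4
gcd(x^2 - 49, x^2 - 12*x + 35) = x - 7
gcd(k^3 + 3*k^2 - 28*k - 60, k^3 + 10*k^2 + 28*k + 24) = k^2 + 8*k + 12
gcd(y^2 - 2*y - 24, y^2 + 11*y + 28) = y + 4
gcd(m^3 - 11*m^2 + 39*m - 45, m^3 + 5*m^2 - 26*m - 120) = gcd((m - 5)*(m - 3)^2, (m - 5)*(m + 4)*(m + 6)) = m - 5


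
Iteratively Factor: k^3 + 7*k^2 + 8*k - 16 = (k + 4)*(k^2 + 3*k - 4) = (k + 4)^2*(k - 1)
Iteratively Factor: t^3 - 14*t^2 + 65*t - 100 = (t - 5)*(t^2 - 9*t + 20) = (t - 5)^2*(t - 4)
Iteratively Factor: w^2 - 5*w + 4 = (w - 4)*(w - 1)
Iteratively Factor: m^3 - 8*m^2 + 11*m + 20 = (m - 5)*(m^2 - 3*m - 4) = (m - 5)*(m + 1)*(m - 4)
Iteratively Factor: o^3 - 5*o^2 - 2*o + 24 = (o - 3)*(o^2 - 2*o - 8) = (o - 4)*(o - 3)*(o + 2)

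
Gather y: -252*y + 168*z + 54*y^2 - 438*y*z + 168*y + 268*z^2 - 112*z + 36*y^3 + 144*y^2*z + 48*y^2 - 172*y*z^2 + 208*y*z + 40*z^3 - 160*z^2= 36*y^3 + y^2*(144*z + 102) + y*(-172*z^2 - 230*z - 84) + 40*z^3 + 108*z^2 + 56*z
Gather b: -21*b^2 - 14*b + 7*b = -21*b^2 - 7*b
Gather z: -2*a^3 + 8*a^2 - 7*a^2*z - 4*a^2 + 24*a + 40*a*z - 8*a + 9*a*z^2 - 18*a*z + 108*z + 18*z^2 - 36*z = -2*a^3 + 4*a^2 + 16*a + z^2*(9*a + 18) + z*(-7*a^2 + 22*a + 72)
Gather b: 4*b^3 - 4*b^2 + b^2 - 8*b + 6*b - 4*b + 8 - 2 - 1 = 4*b^3 - 3*b^2 - 6*b + 5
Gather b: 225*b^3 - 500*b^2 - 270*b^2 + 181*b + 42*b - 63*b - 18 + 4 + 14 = 225*b^3 - 770*b^2 + 160*b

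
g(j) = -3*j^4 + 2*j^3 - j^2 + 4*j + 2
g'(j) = -12*j^3 + 6*j^2 - 2*j + 4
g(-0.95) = -6.86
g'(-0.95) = 21.60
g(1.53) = -3.50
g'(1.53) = -27.99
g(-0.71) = -2.82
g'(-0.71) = 12.74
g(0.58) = 4.03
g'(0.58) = 2.52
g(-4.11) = -1026.21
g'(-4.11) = 946.69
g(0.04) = 2.16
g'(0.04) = 3.93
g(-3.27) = -434.72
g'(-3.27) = 494.29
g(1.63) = -6.65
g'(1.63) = -35.29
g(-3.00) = -316.00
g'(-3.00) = 388.00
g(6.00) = -3466.00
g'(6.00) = -2384.00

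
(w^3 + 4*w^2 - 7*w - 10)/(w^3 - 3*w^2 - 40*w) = (w^2 - w - 2)/(w*(w - 8))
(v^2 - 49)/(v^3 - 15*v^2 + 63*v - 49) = (v + 7)/(v^2 - 8*v + 7)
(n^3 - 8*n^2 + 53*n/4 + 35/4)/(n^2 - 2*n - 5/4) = (2*n^2 - 17*n + 35)/(2*n - 5)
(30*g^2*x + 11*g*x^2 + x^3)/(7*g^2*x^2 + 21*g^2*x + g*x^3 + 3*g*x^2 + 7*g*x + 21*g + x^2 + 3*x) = x*(30*g^2 + 11*g*x + x^2)/(7*g^2*x^2 + 21*g^2*x + g*x^3 + 3*g*x^2 + 7*g*x + 21*g + x^2 + 3*x)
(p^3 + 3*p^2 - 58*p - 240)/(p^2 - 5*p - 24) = (p^2 + 11*p + 30)/(p + 3)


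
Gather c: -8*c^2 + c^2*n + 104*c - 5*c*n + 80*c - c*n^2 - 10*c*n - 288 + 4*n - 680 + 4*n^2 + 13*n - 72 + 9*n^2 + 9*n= c^2*(n - 8) + c*(-n^2 - 15*n + 184) + 13*n^2 + 26*n - 1040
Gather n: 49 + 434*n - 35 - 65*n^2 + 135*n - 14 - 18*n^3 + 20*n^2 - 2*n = -18*n^3 - 45*n^2 + 567*n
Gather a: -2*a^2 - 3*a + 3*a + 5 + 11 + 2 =18 - 2*a^2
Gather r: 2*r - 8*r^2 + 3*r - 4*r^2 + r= -12*r^2 + 6*r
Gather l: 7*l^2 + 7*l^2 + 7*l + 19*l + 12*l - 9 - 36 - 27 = 14*l^2 + 38*l - 72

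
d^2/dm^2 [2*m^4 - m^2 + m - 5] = 24*m^2 - 2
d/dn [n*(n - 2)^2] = (n - 2)*(3*n - 2)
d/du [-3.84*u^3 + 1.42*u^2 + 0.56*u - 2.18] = -11.52*u^2 + 2.84*u + 0.56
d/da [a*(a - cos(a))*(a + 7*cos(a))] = -6*a^2*sin(a) + 3*a^2 + 7*a*sin(2*a) + 12*a*cos(a) - 7*cos(a)^2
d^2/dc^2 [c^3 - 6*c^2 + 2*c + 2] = 6*c - 12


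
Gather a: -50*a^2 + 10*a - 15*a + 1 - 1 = -50*a^2 - 5*a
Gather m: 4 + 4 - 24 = -16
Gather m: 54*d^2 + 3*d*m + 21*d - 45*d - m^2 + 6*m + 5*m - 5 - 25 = 54*d^2 - 24*d - m^2 + m*(3*d + 11) - 30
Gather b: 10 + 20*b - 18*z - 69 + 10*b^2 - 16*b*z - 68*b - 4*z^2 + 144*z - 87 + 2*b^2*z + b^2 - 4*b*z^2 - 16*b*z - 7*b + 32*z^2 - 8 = b^2*(2*z + 11) + b*(-4*z^2 - 32*z - 55) + 28*z^2 + 126*z - 154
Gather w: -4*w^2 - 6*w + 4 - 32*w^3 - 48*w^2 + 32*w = -32*w^3 - 52*w^2 + 26*w + 4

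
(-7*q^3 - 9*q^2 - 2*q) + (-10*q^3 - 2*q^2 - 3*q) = -17*q^3 - 11*q^2 - 5*q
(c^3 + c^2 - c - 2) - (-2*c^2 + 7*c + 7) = c^3 + 3*c^2 - 8*c - 9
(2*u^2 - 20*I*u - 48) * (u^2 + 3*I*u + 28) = 2*u^4 - 14*I*u^3 + 68*u^2 - 704*I*u - 1344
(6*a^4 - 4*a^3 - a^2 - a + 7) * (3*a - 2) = 18*a^5 - 24*a^4 + 5*a^3 - a^2 + 23*a - 14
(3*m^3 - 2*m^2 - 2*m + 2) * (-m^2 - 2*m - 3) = -3*m^5 - 4*m^4 - 3*m^3 + 8*m^2 + 2*m - 6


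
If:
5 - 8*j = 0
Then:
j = 5/8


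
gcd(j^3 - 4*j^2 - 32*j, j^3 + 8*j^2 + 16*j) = j^2 + 4*j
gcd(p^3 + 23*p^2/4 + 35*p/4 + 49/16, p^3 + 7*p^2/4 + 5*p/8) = p + 1/2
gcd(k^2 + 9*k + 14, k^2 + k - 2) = k + 2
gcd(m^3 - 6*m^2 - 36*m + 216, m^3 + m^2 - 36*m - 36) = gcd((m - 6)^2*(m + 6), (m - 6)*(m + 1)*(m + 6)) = m^2 - 36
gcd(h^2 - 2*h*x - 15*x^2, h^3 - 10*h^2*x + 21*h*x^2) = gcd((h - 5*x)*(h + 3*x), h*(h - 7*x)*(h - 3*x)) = 1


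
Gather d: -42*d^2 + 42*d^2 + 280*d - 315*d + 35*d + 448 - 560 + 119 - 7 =0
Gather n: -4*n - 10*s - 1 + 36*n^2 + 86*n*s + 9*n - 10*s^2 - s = 36*n^2 + n*(86*s + 5) - 10*s^2 - 11*s - 1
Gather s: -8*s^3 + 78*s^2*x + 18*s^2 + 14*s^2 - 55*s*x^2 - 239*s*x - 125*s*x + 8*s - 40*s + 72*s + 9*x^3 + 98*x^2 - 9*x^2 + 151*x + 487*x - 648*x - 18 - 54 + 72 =-8*s^3 + s^2*(78*x + 32) + s*(-55*x^2 - 364*x + 40) + 9*x^3 + 89*x^2 - 10*x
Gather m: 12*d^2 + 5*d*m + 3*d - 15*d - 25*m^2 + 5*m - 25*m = 12*d^2 - 12*d - 25*m^2 + m*(5*d - 20)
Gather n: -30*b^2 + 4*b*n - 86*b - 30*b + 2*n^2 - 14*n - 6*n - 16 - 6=-30*b^2 - 116*b + 2*n^2 + n*(4*b - 20) - 22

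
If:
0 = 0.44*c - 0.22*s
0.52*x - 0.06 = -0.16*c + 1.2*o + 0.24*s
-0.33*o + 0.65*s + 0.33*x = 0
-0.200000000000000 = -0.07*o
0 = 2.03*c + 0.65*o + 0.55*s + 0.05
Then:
No Solution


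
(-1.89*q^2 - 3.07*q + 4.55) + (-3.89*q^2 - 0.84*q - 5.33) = -5.78*q^2 - 3.91*q - 0.78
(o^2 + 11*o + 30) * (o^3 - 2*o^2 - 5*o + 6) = o^5 + 9*o^4 + 3*o^3 - 109*o^2 - 84*o + 180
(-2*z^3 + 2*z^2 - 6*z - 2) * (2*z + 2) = -4*z^4 - 8*z^2 - 16*z - 4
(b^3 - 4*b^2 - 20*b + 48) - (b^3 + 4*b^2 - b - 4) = -8*b^2 - 19*b + 52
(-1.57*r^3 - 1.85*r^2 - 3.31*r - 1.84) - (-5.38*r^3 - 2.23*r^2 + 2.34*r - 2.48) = 3.81*r^3 + 0.38*r^2 - 5.65*r + 0.64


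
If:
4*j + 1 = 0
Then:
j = -1/4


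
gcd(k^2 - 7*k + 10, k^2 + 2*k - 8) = k - 2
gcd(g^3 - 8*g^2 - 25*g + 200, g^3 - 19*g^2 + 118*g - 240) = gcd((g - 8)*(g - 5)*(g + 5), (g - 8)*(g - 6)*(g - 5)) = g^2 - 13*g + 40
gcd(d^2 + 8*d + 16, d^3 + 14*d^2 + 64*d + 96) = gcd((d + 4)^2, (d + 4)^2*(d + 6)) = d^2 + 8*d + 16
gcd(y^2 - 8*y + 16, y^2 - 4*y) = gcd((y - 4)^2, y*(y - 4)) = y - 4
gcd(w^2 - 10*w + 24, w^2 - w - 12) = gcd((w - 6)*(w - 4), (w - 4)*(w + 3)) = w - 4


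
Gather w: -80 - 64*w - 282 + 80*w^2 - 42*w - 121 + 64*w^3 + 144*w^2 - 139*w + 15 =64*w^3 + 224*w^2 - 245*w - 468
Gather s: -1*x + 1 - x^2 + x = 1 - x^2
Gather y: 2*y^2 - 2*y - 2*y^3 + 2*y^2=-2*y^3 + 4*y^2 - 2*y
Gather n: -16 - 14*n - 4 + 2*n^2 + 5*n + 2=2*n^2 - 9*n - 18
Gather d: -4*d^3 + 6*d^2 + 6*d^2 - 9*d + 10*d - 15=-4*d^3 + 12*d^2 + d - 15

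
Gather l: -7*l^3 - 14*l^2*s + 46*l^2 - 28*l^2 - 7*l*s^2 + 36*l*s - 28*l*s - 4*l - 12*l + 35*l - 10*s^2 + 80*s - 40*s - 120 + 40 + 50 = -7*l^3 + l^2*(18 - 14*s) + l*(-7*s^2 + 8*s + 19) - 10*s^2 + 40*s - 30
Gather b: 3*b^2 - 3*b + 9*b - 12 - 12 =3*b^2 + 6*b - 24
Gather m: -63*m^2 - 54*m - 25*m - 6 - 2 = -63*m^2 - 79*m - 8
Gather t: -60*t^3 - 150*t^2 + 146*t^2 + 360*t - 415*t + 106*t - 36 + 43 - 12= -60*t^3 - 4*t^2 + 51*t - 5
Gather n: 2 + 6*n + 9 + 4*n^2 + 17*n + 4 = 4*n^2 + 23*n + 15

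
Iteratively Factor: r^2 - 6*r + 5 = (r - 5)*(r - 1)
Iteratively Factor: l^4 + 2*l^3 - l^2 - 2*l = (l)*(l^3 + 2*l^2 - l - 2) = l*(l + 2)*(l^2 - 1) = l*(l + 1)*(l + 2)*(l - 1)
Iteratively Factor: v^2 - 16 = (v + 4)*(v - 4)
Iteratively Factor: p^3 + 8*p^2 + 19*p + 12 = (p + 3)*(p^2 + 5*p + 4) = (p + 3)*(p + 4)*(p + 1)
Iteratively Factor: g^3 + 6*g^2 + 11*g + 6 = (g + 2)*(g^2 + 4*g + 3) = (g + 2)*(g + 3)*(g + 1)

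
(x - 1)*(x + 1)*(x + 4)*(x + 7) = x^4 + 11*x^3 + 27*x^2 - 11*x - 28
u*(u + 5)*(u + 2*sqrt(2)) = u^3 + 2*sqrt(2)*u^2 + 5*u^2 + 10*sqrt(2)*u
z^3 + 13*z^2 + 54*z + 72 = (z + 3)*(z + 4)*(z + 6)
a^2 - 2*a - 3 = (a - 3)*(a + 1)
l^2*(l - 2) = l^3 - 2*l^2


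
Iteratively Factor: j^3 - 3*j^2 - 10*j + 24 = (j + 3)*(j^2 - 6*j + 8) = (j - 2)*(j + 3)*(j - 4)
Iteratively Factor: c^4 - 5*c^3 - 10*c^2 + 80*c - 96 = (c - 2)*(c^3 - 3*c^2 - 16*c + 48) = (c - 4)*(c - 2)*(c^2 + c - 12) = (c - 4)*(c - 2)*(c + 4)*(c - 3)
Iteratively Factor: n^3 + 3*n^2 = (n + 3)*(n^2) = n*(n + 3)*(n)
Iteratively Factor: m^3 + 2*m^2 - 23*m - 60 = (m + 3)*(m^2 - m - 20) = (m - 5)*(m + 3)*(m + 4)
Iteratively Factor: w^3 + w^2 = (w)*(w^2 + w) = w^2*(w + 1)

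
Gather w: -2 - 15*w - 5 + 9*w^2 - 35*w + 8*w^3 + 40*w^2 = 8*w^3 + 49*w^2 - 50*w - 7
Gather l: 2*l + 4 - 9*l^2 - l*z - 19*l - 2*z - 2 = -9*l^2 + l*(-z - 17) - 2*z + 2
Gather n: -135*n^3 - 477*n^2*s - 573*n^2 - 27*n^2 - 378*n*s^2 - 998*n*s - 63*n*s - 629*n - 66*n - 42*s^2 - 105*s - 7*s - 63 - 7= -135*n^3 + n^2*(-477*s - 600) + n*(-378*s^2 - 1061*s - 695) - 42*s^2 - 112*s - 70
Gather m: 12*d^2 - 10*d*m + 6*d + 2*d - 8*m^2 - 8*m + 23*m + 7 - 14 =12*d^2 + 8*d - 8*m^2 + m*(15 - 10*d) - 7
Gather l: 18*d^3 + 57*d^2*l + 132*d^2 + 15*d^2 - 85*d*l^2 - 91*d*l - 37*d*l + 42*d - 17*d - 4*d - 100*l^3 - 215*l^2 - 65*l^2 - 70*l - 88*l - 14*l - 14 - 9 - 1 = 18*d^3 + 147*d^2 + 21*d - 100*l^3 + l^2*(-85*d - 280) + l*(57*d^2 - 128*d - 172) - 24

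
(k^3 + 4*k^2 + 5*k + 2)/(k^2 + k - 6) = (k^3 + 4*k^2 + 5*k + 2)/(k^2 + k - 6)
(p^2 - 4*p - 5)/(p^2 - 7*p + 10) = (p + 1)/(p - 2)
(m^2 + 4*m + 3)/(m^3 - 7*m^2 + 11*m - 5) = (m^2 + 4*m + 3)/(m^3 - 7*m^2 + 11*m - 5)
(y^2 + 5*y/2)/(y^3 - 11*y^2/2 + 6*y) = (2*y + 5)/(2*y^2 - 11*y + 12)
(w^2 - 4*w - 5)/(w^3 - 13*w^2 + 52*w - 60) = (w + 1)/(w^2 - 8*w + 12)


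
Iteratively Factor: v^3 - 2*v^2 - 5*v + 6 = (v - 3)*(v^2 + v - 2) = (v - 3)*(v + 2)*(v - 1)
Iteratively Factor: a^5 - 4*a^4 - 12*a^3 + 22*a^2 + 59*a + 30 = (a + 2)*(a^4 - 6*a^3 + 22*a + 15) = (a + 1)*(a + 2)*(a^3 - 7*a^2 + 7*a + 15) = (a + 1)^2*(a + 2)*(a^2 - 8*a + 15) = (a - 3)*(a + 1)^2*(a + 2)*(a - 5)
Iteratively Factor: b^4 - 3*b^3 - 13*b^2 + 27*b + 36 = (b + 1)*(b^3 - 4*b^2 - 9*b + 36) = (b - 4)*(b + 1)*(b^2 - 9) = (b - 4)*(b - 3)*(b + 1)*(b + 3)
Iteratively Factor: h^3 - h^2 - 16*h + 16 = (h - 4)*(h^2 + 3*h - 4) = (h - 4)*(h - 1)*(h + 4)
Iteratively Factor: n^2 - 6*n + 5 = (n - 1)*(n - 5)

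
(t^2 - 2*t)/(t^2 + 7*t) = (t - 2)/(t + 7)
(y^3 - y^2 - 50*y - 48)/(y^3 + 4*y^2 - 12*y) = (y^2 - 7*y - 8)/(y*(y - 2))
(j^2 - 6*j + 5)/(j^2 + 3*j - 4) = (j - 5)/(j + 4)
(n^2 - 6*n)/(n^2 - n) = (n - 6)/(n - 1)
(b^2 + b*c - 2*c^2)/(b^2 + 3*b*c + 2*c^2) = (b - c)/(b + c)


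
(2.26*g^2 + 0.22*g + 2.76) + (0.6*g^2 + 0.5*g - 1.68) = 2.86*g^2 + 0.72*g + 1.08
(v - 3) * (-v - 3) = 9 - v^2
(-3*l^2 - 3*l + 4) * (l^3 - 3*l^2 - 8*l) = -3*l^5 + 6*l^4 + 37*l^3 + 12*l^2 - 32*l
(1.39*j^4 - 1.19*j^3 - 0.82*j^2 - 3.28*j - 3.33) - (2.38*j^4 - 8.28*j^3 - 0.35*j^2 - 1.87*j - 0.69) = -0.99*j^4 + 7.09*j^3 - 0.47*j^2 - 1.41*j - 2.64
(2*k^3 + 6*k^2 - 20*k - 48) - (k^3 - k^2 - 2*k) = k^3 + 7*k^2 - 18*k - 48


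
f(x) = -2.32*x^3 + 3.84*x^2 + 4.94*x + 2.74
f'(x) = -6.96*x^2 + 7.68*x + 4.94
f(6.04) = -338.54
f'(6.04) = -202.58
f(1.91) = 10.02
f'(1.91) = -5.78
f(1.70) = 10.84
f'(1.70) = -2.12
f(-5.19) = 404.87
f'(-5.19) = -222.39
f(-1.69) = 16.56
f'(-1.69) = -27.92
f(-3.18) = 100.47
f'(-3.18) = -89.86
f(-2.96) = 81.93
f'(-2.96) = -78.77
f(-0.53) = 1.55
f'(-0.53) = -1.09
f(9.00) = -1333.04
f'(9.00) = -489.70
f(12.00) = -3393.98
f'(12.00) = -905.14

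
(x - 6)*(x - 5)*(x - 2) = x^3 - 13*x^2 + 52*x - 60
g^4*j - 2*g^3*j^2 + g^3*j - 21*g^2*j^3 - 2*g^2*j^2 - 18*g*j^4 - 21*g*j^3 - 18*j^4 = (g - 6*j)*(g + j)*(g + 3*j)*(g*j + j)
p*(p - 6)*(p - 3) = p^3 - 9*p^2 + 18*p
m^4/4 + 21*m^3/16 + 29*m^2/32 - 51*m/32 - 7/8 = (m/4 + 1)*(m - 1)*(m + 1/2)*(m + 7/4)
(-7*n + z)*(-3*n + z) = 21*n^2 - 10*n*z + z^2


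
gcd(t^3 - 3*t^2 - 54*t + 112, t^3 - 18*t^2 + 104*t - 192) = t - 8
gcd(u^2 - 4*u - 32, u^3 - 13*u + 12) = u + 4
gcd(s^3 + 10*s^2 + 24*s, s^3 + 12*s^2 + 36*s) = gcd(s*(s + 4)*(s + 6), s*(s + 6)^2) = s^2 + 6*s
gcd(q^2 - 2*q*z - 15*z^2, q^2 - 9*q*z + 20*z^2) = -q + 5*z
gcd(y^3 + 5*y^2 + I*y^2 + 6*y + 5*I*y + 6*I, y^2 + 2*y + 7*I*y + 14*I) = y + 2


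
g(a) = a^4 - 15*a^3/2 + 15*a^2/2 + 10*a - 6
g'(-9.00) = -4863.50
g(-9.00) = 12540.00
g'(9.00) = 1238.50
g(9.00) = 1785.00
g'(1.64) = -8.27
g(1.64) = 4.72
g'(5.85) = 128.55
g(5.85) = -21.16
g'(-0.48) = -2.83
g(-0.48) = -8.19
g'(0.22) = 12.25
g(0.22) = -3.51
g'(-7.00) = -2569.50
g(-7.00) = 5265.00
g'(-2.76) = -286.89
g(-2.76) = 239.24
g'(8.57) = 1003.73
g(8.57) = 1304.02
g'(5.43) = 68.45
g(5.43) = -61.98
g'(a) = 4*a^3 - 45*a^2/2 + 15*a + 10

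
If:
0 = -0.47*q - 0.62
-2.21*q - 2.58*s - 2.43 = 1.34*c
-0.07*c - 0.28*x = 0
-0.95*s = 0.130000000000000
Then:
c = 0.63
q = -1.32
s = -0.14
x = -0.16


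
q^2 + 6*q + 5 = (q + 1)*(q + 5)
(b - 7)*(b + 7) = b^2 - 49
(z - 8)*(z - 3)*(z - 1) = z^3 - 12*z^2 + 35*z - 24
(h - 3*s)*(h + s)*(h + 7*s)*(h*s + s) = h^4*s + 5*h^3*s^2 + h^3*s - 17*h^2*s^3 + 5*h^2*s^2 - 21*h*s^4 - 17*h*s^3 - 21*s^4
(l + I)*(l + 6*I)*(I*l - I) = I*l^3 - 7*l^2 - I*l^2 + 7*l - 6*I*l + 6*I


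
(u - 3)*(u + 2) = u^2 - u - 6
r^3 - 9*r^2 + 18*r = r*(r - 6)*(r - 3)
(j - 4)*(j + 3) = j^2 - j - 12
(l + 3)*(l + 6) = l^2 + 9*l + 18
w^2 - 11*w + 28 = (w - 7)*(w - 4)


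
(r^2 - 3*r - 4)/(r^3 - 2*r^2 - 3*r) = (r - 4)/(r*(r - 3))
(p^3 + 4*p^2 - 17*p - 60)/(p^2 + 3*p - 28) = (p^2 + 8*p + 15)/(p + 7)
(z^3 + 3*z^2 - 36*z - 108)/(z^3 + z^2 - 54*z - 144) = (z - 6)/(z - 8)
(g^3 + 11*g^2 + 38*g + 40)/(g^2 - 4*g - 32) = (g^2 + 7*g + 10)/(g - 8)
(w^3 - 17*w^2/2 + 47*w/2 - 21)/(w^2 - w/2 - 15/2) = (2*w^2 - 11*w + 14)/(2*w + 5)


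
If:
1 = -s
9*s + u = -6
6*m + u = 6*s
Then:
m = -3/2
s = -1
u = 3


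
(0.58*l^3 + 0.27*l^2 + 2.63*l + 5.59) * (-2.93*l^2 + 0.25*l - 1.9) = -1.6994*l^5 - 0.6461*l^4 - 8.7404*l^3 - 16.2342*l^2 - 3.5995*l - 10.621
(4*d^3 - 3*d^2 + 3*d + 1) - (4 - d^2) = 4*d^3 - 2*d^2 + 3*d - 3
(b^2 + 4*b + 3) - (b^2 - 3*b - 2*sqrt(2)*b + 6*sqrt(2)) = 2*sqrt(2)*b + 7*b - 6*sqrt(2) + 3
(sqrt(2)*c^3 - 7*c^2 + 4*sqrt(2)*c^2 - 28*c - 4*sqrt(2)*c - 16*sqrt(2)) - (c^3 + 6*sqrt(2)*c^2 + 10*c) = -c^3 + sqrt(2)*c^3 - 7*c^2 - 2*sqrt(2)*c^2 - 38*c - 4*sqrt(2)*c - 16*sqrt(2)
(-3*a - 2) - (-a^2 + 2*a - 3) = a^2 - 5*a + 1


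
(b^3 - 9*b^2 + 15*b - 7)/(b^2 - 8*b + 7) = b - 1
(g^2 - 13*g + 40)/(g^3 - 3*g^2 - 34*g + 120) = (g - 8)/(g^2 + 2*g - 24)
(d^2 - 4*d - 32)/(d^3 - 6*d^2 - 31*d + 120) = (d + 4)/(d^2 + 2*d - 15)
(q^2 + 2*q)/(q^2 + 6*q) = (q + 2)/(q + 6)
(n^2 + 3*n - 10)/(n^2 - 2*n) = (n + 5)/n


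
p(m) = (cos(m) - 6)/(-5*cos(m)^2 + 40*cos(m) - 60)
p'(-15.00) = 0.02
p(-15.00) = 0.07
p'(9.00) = -0.00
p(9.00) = 0.07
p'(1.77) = -0.04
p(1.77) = 0.09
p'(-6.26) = -0.00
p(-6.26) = 0.20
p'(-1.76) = 0.04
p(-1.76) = 0.09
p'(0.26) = -0.05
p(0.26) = 0.19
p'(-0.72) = 0.08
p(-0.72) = 0.16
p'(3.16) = 0.00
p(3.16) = 0.07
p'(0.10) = -0.02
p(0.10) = 0.20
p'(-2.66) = 0.01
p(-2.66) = 0.07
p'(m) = (-10*sin(m)*cos(m) + 40*sin(m))*(cos(m) - 6)/(-5*cos(m)^2 + 40*cos(m) - 60)^2 - sin(m)/(-5*cos(m)^2 + 40*cos(m) - 60) = -sin(m)/(5*(cos(m) - 2)^2)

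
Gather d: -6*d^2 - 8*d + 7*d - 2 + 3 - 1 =-6*d^2 - d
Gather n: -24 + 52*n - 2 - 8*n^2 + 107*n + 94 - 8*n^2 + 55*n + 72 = -16*n^2 + 214*n + 140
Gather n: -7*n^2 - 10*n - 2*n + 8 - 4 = -7*n^2 - 12*n + 4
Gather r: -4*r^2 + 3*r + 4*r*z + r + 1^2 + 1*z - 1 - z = -4*r^2 + r*(4*z + 4)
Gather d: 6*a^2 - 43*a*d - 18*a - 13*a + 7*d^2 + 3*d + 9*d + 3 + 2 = 6*a^2 - 31*a + 7*d^2 + d*(12 - 43*a) + 5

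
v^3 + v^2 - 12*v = v*(v - 3)*(v + 4)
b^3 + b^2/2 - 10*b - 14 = (b - 7/2)*(b + 2)^2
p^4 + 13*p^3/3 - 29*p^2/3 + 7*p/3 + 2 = (p - 1)^2*(p + 1/3)*(p + 6)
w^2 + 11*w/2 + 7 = (w + 2)*(w + 7/2)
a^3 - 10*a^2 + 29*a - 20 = (a - 5)*(a - 4)*(a - 1)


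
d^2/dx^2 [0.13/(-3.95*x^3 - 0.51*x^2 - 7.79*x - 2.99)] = ((3.081*x + 0.1326)*(3.95*x^3 + 0.51*x^2 + 7.79*x + 2.99) - 0.13*(11.85*x^2 + 1.02*x + 7.79)*(23.7*x^2 + 2.04*x + 15.58))/(3.95*x^3 + 0.51*x^2 + 7.79*x + 2.99)^3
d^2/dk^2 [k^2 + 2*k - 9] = 2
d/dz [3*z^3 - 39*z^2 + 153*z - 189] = 9*z^2 - 78*z + 153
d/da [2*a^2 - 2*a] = 4*a - 2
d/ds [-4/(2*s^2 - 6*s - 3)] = 8*(2*s - 3)/(-2*s^2 + 6*s + 3)^2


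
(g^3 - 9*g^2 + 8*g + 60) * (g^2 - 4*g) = g^5 - 13*g^4 + 44*g^3 + 28*g^2 - 240*g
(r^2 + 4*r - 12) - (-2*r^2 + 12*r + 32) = 3*r^2 - 8*r - 44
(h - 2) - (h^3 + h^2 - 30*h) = -h^3 - h^2 + 31*h - 2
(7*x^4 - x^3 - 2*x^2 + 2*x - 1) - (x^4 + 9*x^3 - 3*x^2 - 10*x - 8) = 6*x^4 - 10*x^3 + x^2 + 12*x + 7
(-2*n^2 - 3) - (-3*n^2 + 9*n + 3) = n^2 - 9*n - 6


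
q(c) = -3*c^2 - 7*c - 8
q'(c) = -6*c - 7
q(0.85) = -16.12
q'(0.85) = -12.10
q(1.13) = -19.74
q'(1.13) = -13.78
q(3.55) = -70.66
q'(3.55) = -28.30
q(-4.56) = -38.46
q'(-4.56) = 20.36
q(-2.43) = -8.70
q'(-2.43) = 7.58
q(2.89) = -53.29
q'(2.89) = -24.34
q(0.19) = -9.44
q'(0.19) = -8.14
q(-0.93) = -4.08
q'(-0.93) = -1.42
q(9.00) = -314.00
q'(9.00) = -61.00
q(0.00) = -8.00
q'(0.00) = -7.00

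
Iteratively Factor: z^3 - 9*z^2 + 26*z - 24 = (z - 3)*(z^2 - 6*z + 8) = (z - 3)*(z - 2)*(z - 4)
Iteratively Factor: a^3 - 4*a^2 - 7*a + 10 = (a - 5)*(a^2 + a - 2) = (a - 5)*(a - 1)*(a + 2)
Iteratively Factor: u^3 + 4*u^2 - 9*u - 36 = (u - 3)*(u^2 + 7*u + 12) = (u - 3)*(u + 4)*(u + 3)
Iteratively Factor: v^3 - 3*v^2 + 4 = (v - 2)*(v^2 - v - 2) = (v - 2)*(v + 1)*(v - 2)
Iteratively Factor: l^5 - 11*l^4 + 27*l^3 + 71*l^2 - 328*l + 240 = (l + 3)*(l^4 - 14*l^3 + 69*l^2 - 136*l + 80) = (l - 4)*(l + 3)*(l^3 - 10*l^2 + 29*l - 20) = (l - 5)*(l - 4)*(l + 3)*(l^2 - 5*l + 4) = (l - 5)*(l - 4)*(l - 1)*(l + 3)*(l - 4)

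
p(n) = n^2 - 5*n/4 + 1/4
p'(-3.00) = -7.25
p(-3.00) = 13.00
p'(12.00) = 22.75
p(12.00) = 129.25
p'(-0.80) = -2.85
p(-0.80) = 1.89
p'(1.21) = 1.17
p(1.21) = 0.20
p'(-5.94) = -13.13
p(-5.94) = 42.96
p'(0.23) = -0.79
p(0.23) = 0.02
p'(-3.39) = -8.03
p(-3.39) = 15.98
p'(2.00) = 2.75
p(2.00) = 1.75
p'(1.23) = 1.21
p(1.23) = 0.23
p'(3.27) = 5.29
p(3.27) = 6.86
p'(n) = 2*n - 5/4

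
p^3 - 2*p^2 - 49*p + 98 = (p - 7)*(p - 2)*(p + 7)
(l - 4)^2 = l^2 - 8*l + 16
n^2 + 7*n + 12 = (n + 3)*(n + 4)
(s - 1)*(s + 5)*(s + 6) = s^3 + 10*s^2 + 19*s - 30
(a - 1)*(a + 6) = a^2 + 5*a - 6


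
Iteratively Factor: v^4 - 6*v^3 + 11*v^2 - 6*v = (v - 1)*(v^3 - 5*v^2 + 6*v) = (v - 3)*(v - 1)*(v^2 - 2*v) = (v - 3)*(v - 2)*(v - 1)*(v)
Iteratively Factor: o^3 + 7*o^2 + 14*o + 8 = (o + 1)*(o^2 + 6*o + 8) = (o + 1)*(o + 2)*(o + 4)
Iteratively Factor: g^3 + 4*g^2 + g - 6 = (g + 3)*(g^2 + g - 2) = (g + 2)*(g + 3)*(g - 1)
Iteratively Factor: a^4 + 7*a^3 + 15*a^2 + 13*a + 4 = (a + 4)*(a^3 + 3*a^2 + 3*a + 1) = (a + 1)*(a + 4)*(a^2 + 2*a + 1) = (a + 1)^2*(a + 4)*(a + 1)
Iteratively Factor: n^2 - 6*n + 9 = (n - 3)*(n - 3)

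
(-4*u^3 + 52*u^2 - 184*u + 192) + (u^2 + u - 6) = -4*u^3 + 53*u^2 - 183*u + 186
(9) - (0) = 9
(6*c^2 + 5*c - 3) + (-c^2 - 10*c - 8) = 5*c^2 - 5*c - 11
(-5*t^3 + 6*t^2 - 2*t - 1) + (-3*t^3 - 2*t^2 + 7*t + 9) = -8*t^3 + 4*t^2 + 5*t + 8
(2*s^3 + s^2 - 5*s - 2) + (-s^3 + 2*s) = s^3 + s^2 - 3*s - 2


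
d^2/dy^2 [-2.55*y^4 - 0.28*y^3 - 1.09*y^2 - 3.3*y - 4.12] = -30.6*y^2 - 1.68*y - 2.18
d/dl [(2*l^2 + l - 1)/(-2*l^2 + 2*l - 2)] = 3*l*(l - 2)/(2*(l^4 - 2*l^3 + 3*l^2 - 2*l + 1))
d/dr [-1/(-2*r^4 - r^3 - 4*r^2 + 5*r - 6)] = (-8*r^3 - 3*r^2 - 8*r + 5)/(2*r^4 + r^3 + 4*r^2 - 5*r + 6)^2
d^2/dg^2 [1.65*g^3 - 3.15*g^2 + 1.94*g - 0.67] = 9.9*g - 6.3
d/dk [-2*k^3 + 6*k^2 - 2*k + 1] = -6*k^2 + 12*k - 2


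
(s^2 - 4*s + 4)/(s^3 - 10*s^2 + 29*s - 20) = (s^2 - 4*s + 4)/(s^3 - 10*s^2 + 29*s - 20)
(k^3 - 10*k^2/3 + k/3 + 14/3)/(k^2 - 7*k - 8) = (3*k^2 - 13*k + 14)/(3*(k - 8))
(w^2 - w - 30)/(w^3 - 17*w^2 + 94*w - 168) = (w + 5)/(w^2 - 11*w + 28)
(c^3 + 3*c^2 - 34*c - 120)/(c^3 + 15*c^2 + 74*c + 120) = (c - 6)/(c + 6)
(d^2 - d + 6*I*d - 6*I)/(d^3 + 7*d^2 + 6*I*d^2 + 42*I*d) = (d - 1)/(d*(d + 7))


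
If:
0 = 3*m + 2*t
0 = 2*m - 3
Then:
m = 3/2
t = -9/4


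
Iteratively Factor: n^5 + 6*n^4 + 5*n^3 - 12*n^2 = (n + 4)*(n^4 + 2*n^3 - 3*n^2) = (n + 3)*(n + 4)*(n^3 - n^2) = n*(n + 3)*(n + 4)*(n^2 - n) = n*(n - 1)*(n + 3)*(n + 4)*(n)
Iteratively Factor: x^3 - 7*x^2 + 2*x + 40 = (x + 2)*(x^2 - 9*x + 20) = (x - 4)*(x + 2)*(x - 5)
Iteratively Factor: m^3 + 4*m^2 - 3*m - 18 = (m + 3)*(m^2 + m - 6) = (m + 3)^2*(m - 2)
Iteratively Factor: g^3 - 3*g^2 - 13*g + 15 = (g - 1)*(g^2 - 2*g - 15) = (g - 5)*(g - 1)*(g + 3)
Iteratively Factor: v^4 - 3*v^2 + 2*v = (v - 1)*(v^3 + v^2 - 2*v) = v*(v - 1)*(v^2 + v - 2) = v*(v - 1)*(v + 2)*(v - 1)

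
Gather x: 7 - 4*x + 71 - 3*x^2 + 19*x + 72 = -3*x^2 + 15*x + 150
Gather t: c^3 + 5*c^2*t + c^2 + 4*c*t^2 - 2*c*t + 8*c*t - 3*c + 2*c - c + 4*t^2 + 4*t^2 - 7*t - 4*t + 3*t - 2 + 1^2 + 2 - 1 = c^3 + c^2 - 2*c + t^2*(4*c + 8) + t*(5*c^2 + 6*c - 8)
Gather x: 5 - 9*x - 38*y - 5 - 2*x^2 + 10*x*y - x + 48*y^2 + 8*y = -2*x^2 + x*(10*y - 10) + 48*y^2 - 30*y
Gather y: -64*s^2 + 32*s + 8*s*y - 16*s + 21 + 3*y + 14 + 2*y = -64*s^2 + 16*s + y*(8*s + 5) + 35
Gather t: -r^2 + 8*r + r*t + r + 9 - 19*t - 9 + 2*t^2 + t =-r^2 + 9*r + 2*t^2 + t*(r - 18)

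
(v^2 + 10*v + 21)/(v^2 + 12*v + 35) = (v + 3)/(v + 5)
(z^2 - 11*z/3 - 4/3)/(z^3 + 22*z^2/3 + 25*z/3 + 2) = (z - 4)/(z^2 + 7*z + 6)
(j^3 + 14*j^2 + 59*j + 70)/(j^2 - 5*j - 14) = (j^2 + 12*j + 35)/(j - 7)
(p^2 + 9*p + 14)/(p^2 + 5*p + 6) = (p + 7)/(p + 3)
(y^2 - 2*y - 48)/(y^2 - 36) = (y - 8)/(y - 6)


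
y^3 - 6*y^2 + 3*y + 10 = (y - 5)*(y - 2)*(y + 1)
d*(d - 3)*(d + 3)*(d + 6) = d^4 + 6*d^3 - 9*d^2 - 54*d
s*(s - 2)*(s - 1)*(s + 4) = s^4 + s^3 - 10*s^2 + 8*s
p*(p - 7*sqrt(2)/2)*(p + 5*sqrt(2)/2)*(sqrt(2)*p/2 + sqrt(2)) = sqrt(2)*p^4/2 - p^3 + sqrt(2)*p^3 - 35*sqrt(2)*p^2/4 - 2*p^2 - 35*sqrt(2)*p/2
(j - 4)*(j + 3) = j^2 - j - 12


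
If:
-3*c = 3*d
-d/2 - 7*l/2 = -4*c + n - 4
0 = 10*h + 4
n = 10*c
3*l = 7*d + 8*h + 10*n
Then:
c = 58/855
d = -58/855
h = -2/5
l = 886/855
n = 116/171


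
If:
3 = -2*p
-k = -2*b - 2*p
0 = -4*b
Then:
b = 0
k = -3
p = -3/2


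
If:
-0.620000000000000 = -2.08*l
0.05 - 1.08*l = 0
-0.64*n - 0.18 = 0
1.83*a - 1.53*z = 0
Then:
No Solution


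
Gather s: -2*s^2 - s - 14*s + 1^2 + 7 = -2*s^2 - 15*s + 8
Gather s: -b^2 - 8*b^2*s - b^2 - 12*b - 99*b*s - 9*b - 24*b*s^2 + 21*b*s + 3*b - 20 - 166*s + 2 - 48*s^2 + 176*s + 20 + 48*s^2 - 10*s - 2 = -2*b^2 - 24*b*s^2 - 18*b + s*(-8*b^2 - 78*b)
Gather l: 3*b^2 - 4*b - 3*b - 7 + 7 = 3*b^2 - 7*b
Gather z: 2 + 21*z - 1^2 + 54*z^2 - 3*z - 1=54*z^2 + 18*z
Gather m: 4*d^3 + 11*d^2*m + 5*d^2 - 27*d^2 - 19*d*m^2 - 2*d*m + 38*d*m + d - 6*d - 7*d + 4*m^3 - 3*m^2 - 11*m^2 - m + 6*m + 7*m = 4*d^3 - 22*d^2 - 12*d + 4*m^3 + m^2*(-19*d - 14) + m*(11*d^2 + 36*d + 12)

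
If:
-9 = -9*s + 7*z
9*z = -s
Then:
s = 81/88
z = -9/88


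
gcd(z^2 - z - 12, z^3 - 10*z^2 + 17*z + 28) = z - 4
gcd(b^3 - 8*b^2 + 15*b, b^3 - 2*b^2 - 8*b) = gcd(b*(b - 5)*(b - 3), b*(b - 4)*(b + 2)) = b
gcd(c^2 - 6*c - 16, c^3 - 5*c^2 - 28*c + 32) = c - 8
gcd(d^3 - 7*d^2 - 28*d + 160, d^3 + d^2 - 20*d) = d^2 + d - 20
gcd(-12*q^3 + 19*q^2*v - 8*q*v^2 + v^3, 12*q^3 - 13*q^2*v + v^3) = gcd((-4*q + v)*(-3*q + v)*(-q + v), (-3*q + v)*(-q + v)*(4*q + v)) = 3*q^2 - 4*q*v + v^2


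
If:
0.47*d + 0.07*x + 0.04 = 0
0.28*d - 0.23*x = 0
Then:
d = -0.07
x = -0.09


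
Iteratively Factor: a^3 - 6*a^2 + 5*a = (a)*(a^2 - 6*a + 5) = a*(a - 1)*(a - 5)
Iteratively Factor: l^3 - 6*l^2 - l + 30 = (l - 5)*(l^2 - l - 6) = (l - 5)*(l + 2)*(l - 3)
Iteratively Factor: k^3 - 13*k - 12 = (k + 1)*(k^2 - k - 12) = (k + 1)*(k + 3)*(k - 4)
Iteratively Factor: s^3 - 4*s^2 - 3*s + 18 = (s - 3)*(s^2 - s - 6) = (s - 3)*(s + 2)*(s - 3)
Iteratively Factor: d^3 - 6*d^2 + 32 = (d - 4)*(d^2 - 2*d - 8) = (d - 4)*(d + 2)*(d - 4)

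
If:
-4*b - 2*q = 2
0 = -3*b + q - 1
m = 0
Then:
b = -2/5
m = 0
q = -1/5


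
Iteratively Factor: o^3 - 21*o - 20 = (o + 4)*(o^2 - 4*o - 5) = (o + 1)*(o + 4)*(o - 5)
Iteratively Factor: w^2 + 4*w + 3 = (w + 1)*(w + 3)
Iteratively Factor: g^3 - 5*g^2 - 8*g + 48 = (g - 4)*(g^2 - g - 12) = (g - 4)^2*(g + 3)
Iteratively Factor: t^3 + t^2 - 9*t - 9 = (t + 3)*(t^2 - 2*t - 3) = (t - 3)*(t + 3)*(t + 1)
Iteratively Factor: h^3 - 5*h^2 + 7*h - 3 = (h - 1)*(h^2 - 4*h + 3) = (h - 3)*(h - 1)*(h - 1)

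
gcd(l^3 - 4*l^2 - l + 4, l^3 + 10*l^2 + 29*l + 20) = l + 1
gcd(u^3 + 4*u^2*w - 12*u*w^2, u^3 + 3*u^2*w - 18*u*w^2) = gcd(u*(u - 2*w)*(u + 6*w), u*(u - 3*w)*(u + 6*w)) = u^2 + 6*u*w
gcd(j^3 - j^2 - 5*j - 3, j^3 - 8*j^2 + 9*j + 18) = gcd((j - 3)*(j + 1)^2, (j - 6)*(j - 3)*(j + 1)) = j^2 - 2*j - 3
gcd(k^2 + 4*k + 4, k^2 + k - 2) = k + 2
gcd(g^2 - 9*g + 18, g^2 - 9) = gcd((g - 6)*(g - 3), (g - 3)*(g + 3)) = g - 3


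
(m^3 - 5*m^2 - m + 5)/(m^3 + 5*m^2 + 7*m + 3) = (m^2 - 6*m + 5)/(m^2 + 4*m + 3)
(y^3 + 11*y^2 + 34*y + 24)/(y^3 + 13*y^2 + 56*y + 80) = (y^2 + 7*y + 6)/(y^2 + 9*y + 20)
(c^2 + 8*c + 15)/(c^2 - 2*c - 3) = (c^2 + 8*c + 15)/(c^2 - 2*c - 3)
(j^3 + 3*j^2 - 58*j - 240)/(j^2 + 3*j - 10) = (j^2 - 2*j - 48)/(j - 2)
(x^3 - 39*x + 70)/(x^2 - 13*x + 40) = (x^2 + 5*x - 14)/(x - 8)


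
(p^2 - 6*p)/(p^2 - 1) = p*(p - 6)/(p^2 - 1)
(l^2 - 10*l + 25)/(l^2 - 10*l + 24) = (l^2 - 10*l + 25)/(l^2 - 10*l + 24)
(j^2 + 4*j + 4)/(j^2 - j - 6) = (j + 2)/(j - 3)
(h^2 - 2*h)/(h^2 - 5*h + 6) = h/(h - 3)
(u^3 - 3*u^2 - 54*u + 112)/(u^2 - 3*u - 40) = (u^2 + 5*u - 14)/(u + 5)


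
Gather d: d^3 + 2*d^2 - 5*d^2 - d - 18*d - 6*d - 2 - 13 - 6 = d^3 - 3*d^2 - 25*d - 21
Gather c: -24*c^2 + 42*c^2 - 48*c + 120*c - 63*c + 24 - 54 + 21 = 18*c^2 + 9*c - 9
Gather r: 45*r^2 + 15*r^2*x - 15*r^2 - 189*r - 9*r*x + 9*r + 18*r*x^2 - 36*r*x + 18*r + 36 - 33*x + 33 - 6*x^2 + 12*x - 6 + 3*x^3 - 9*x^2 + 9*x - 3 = r^2*(15*x + 30) + r*(18*x^2 - 45*x - 162) + 3*x^3 - 15*x^2 - 12*x + 60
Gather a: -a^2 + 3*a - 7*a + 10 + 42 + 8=-a^2 - 4*a + 60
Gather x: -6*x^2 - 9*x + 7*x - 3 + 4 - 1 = -6*x^2 - 2*x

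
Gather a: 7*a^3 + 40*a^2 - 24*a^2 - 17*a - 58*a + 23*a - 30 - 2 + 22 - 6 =7*a^3 + 16*a^2 - 52*a - 16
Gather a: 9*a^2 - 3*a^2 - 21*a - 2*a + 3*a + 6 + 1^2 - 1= 6*a^2 - 20*a + 6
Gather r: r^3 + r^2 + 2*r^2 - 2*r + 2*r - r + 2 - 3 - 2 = r^3 + 3*r^2 - r - 3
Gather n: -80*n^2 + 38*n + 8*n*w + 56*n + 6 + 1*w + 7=-80*n^2 + n*(8*w + 94) + w + 13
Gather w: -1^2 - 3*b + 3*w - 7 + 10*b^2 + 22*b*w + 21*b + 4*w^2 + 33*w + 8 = 10*b^2 + 18*b + 4*w^2 + w*(22*b + 36)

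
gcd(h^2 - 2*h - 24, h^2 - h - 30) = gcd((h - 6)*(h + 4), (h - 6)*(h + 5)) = h - 6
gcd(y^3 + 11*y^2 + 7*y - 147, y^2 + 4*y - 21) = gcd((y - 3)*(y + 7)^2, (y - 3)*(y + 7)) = y^2 + 4*y - 21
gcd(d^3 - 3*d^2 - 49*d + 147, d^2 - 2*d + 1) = 1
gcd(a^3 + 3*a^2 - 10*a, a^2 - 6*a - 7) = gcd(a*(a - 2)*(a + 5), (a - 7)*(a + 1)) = 1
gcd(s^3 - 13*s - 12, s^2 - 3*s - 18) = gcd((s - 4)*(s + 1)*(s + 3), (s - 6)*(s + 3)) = s + 3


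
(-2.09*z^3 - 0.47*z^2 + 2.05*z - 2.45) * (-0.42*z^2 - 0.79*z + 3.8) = 0.8778*z^5 + 1.8485*z^4 - 8.4317*z^3 - 2.3765*z^2 + 9.7255*z - 9.31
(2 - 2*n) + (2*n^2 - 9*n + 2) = 2*n^2 - 11*n + 4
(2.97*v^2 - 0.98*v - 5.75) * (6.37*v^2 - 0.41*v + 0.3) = 18.9189*v^4 - 7.4603*v^3 - 35.3347*v^2 + 2.0635*v - 1.725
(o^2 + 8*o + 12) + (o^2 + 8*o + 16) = 2*o^2 + 16*o + 28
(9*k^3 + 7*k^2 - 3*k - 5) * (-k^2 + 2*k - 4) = -9*k^5 + 11*k^4 - 19*k^3 - 29*k^2 + 2*k + 20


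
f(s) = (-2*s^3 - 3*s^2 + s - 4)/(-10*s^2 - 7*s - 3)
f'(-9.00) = 0.20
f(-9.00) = -1.60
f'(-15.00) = 0.20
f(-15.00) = -2.82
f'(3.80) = 0.20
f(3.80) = 0.88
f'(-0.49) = 2.32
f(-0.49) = 2.52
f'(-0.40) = 0.11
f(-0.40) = 2.64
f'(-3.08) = 0.28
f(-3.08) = -0.30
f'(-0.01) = -3.54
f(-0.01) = 1.37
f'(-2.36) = 0.36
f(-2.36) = -0.08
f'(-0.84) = 2.81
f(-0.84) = 1.38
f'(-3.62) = 0.25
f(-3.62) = -0.44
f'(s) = (20*s + 7)*(-2*s^3 - 3*s^2 + s - 4)/(-10*s^2 - 7*s - 3)^2 + (-6*s^2 - 6*s + 1)/(-10*s^2 - 7*s - 3) = (20*s^4 + 28*s^3 + 49*s^2 - 62*s - 31)/(100*s^4 + 140*s^3 + 109*s^2 + 42*s + 9)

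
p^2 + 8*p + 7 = (p + 1)*(p + 7)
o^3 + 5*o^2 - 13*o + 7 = (o - 1)^2*(o + 7)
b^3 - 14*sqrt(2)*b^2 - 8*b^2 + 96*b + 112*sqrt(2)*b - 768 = (b - 8)*(b - 8*sqrt(2))*(b - 6*sqrt(2))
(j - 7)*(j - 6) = j^2 - 13*j + 42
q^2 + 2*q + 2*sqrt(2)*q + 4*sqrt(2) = (q + 2)*(q + 2*sqrt(2))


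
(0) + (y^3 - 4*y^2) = y^3 - 4*y^2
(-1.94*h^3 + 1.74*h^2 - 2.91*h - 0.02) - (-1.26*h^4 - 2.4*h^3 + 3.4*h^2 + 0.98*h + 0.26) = 1.26*h^4 + 0.46*h^3 - 1.66*h^2 - 3.89*h - 0.28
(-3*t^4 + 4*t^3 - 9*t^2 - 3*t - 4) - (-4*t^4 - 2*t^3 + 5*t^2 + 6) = t^4 + 6*t^3 - 14*t^2 - 3*t - 10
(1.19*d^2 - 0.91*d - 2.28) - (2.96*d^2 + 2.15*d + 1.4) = -1.77*d^2 - 3.06*d - 3.68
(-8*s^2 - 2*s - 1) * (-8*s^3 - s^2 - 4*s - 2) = 64*s^5 + 24*s^4 + 42*s^3 + 25*s^2 + 8*s + 2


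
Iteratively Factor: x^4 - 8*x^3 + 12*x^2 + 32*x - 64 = (x - 2)*(x^3 - 6*x^2 + 32) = (x - 2)*(x + 2)*(x^2 - 8*x + 16) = (x - 4)*(x - 2)*(x + 2)*(x - 4)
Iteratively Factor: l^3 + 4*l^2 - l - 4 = (l + 1)*(l^2 + 3*l - 4) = (l - 1)*(l + 1)*(l + 4)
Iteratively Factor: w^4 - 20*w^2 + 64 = (w - 4)*(w^3 + 4*w^2 - 4*w - 16) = (w - 4)*(w + 2)*(w^2 + 2*w - 8) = (w - 4)*(w - 2)*(w + 2)*(w + 4)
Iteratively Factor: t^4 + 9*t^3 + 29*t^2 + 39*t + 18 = (t + 3)*(t^3 + 6*t^2 + 11*t + 6) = (t + 1)*(t + 3)*(t^2 + 5*t + 6) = (t + 1)*(t + 2)*(t + 3)*(t + 3)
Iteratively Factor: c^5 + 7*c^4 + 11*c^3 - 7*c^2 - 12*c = (c + 4)*(c^4 + 3*c^3 - c^2 - 3*c) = (c - 1)*(c + 4)*(c^3 + 4*c^2 + 3*c) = c*(c - 1)*(c + 4)*(c^2 + 4*c + 3) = c*(c - 1)*(c + 1)*(c + 4)*(c + 3)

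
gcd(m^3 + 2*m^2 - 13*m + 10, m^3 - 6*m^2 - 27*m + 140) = m + 5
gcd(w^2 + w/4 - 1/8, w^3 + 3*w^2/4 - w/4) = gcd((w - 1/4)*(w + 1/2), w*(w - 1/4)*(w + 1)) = w - 1/4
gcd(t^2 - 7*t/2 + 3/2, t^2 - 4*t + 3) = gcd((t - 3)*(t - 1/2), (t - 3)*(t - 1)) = t - 3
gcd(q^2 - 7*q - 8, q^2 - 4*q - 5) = q + 1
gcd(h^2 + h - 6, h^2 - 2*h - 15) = h + 3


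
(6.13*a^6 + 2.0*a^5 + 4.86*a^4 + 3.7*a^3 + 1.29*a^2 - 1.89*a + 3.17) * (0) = 0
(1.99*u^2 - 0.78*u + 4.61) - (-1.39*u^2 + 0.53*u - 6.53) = 3.38*u^2 - 1.31*u + 11.14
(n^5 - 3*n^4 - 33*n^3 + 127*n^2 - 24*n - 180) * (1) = n^5 - 3*n^4 - 33*n^3 + 127*n^2 - 24*n - 180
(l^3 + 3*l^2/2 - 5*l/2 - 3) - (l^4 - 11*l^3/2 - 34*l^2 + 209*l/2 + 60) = -l^4 + 13*l^3/2 + 71*l^2/2 - 107*l - 63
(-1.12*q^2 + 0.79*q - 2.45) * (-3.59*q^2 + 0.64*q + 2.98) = 4.0208*q^4 - 3.5529*q^3 + 5.9635*q^2 + 0.7862*q - 7.301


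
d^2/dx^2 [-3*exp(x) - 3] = -3*exp(x)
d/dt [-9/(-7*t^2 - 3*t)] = 9*(-14*t - 3)/(t^2*(7*t + 3)^2)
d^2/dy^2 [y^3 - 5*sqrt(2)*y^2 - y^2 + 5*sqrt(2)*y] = 6*y - 10*sqrt(2) - 2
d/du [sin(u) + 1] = cos(u)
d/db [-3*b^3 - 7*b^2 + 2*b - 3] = -9*b^2 - 14*b + 2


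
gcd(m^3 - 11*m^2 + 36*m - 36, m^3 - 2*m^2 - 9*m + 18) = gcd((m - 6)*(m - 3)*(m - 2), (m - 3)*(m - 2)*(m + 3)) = m^2 - 5*m + 6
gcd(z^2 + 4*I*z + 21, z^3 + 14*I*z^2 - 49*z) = z + 7*I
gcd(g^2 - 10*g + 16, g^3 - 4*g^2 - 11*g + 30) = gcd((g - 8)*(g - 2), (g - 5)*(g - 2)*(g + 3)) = g - 2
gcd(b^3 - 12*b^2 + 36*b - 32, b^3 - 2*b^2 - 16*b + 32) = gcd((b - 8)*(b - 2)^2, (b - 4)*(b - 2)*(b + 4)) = b - 2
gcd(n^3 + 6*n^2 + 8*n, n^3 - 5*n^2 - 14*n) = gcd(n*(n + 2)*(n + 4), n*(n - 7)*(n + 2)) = n^2 + 2*n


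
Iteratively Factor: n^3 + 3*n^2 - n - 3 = (n + 1)*(n^2 + 2*n - 3) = (n + 1)*(n + 3)*(n - 1)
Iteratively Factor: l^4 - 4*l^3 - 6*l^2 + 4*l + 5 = (l - 1)*(l^3 - 3*l^2 - 9*l - 5) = (l - 1)*(l + 1)*(l^2 - 4*l - 5) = (l - 1)*(l + 1)^2*(l - 5)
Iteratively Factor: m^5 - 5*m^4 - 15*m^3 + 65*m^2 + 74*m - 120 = (m + 3)*(m^4 - 8*m^3 + 9*m^2 + 38*m - 40) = (m - 5)*(m + 3)*(m^3 - 3*m^2 - 6*m + 8) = (m - 5)*(m + 2)*(m + 3)*(m^2 - 5*m + 4) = (m - 5)*(m - 1)*(m + 2)*(m + 3)*(m - 4)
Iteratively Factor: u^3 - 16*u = (u)*(u^2 - 16) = u*(u - 4)*(u + 4)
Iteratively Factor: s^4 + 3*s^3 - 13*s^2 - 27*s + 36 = (s - 3)*(s^3 + 6*s^2 + 5*s - 12) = (s - 3)*(s + 3)*(s^2 + 3*s - 4) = (s - 3)*(s - 1)*(s + 3)*(s + 4)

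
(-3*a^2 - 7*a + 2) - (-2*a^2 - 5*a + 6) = -a^2 - 2*a - 4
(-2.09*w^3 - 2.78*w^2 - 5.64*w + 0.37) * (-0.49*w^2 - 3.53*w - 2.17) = 1.0241*w^5 + 8.7399*w^4 + 17.1123*w^3 + 25.7605*w^2 + 10.9327*w - 0.8029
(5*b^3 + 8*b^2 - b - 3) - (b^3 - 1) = 4*b^3 + 8*b^2 - b - 2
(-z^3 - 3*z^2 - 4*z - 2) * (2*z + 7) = -2*z^4 - 13*z^3 - 29*z^2 - 32*z - 14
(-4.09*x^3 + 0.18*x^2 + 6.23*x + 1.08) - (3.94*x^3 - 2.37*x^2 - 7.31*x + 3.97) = -8.03*x^3 + 2.55*x^2 + 13.54*x - 2.89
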